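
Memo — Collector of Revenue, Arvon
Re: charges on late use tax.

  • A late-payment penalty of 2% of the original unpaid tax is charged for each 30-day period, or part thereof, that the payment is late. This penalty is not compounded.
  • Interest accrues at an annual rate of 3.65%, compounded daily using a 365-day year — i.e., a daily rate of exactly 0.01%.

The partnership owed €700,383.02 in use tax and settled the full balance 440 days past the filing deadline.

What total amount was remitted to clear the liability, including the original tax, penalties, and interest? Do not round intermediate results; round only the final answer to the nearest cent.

Penalty periods: ⌈440/30⌉ = 15; penalty = 15 × 2% × €700,383.02 = €210,114.91…
Interest: €700,383.02 × ((1 + 0.0001)^440 − 1) = €700,383.02 × 0.04498006… = €31,503.2675…
Total = €700,383.02 + €210,114.9060 + €31,503.2675… = €942,001.19

€942,001.19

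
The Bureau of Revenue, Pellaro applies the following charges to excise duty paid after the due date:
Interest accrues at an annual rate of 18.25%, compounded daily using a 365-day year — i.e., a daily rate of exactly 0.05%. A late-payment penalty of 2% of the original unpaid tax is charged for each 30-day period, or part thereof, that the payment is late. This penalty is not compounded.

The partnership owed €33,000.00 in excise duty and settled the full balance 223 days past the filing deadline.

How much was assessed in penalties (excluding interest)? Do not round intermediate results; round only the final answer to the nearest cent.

Penalty periods: ⌈223/30⌉ = 8; penalty = 8 × 2% × €33,000.00 = €5,280.00

€5,280.00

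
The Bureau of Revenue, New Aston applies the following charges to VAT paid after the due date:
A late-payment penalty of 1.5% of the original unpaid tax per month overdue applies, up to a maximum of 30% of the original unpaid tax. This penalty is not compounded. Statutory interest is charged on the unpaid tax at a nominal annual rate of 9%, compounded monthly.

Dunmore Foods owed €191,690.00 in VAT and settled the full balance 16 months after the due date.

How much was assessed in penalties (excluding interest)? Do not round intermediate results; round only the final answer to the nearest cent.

€46,005.60

Penalty: 16 × 1.5% × €191,690.00 = €46,005.60 (below the 30% cap of €57,507.00)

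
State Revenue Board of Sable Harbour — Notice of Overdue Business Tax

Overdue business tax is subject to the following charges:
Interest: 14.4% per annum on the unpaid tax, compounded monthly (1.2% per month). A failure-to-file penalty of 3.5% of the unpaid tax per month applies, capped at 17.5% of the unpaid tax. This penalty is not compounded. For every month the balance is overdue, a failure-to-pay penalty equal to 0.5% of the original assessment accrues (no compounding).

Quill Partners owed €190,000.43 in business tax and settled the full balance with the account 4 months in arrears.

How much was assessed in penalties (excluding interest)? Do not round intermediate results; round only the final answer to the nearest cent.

Failure-to-file: 4 × 3.5% × €190,000.43 = €26,600.06… (under the 17.5% cap)
Failure-to-pay penalty = 0.5% × €190,000.43 × 4 mo = €3,800.01…
Total penalty = €26,600.06… + €3,800.01… = €30,400.07

€30,400.07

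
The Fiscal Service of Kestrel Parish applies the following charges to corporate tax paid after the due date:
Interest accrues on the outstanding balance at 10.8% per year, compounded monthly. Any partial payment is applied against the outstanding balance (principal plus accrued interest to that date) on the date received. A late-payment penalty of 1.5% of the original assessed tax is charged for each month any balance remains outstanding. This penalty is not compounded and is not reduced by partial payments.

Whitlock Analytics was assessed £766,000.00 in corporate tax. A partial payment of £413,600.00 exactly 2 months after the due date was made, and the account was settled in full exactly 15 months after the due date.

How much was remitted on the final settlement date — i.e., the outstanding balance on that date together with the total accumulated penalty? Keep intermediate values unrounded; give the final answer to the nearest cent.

£583,843.38

Monthly rate = 10.8% ÷ 12 = 0.9%
Balance at month 2: £766,000.0000 × (1 + 0.009)^2 = £779,850.0460
After £413,600.00 payment: £779,850.0460 − £413,600.00 = £366,250.0460
Balance at month 15: £366,250.0460 × (1 + 0.009)^13 = £411,493.3764…
Penalty: 15 × 1.5% × £766,000.00 = £172,350.00
Final settlement = outstanding balance + penalty = £411,493.3764… + £172,350.00 = £583,843.38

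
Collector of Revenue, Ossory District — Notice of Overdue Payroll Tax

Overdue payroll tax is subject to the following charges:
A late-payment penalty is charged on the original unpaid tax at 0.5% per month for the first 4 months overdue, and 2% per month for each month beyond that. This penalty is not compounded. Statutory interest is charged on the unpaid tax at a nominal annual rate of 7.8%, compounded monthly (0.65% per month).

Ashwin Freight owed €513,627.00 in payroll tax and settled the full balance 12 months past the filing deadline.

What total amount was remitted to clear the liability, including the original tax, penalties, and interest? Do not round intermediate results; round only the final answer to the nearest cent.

€647,606.51

Penalty, months 1–4: 4 × 0.5% × €513,627.00 = €10,272.54
Penalty, months 5–12: 8 × 2% × €513,627.00 = €82,180.32
Interest: €513,627.00 × ((1 + 0.0065)^12 − 1) = €513,627.00 × 0.0808498… = €41,526.6455…
Total = €513,627.00 + €92,452.8600 + €41,526.6455… = €647,606.51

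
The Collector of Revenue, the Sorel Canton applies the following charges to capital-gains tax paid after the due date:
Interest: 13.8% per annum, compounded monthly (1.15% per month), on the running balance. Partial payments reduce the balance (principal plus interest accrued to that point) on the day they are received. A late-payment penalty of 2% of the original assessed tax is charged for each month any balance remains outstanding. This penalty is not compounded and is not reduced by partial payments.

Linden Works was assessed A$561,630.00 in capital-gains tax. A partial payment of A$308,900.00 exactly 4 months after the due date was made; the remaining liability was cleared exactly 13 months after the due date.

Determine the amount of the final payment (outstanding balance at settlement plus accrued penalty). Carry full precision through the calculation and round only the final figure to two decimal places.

A$455,280.47

Balance at month 4: A$561,630.0000 × (1 + 0.0115)^4 = A$587,914.0599…
After A$308,900.00 payment: A$587,914.0599… − A$308,900.00 = A$279,014.0599…
Balance at month 13: A$279,014.0599… × (1 + 0.0115)^9 = A$309,256.6681…
Penalty: 13 × 2% × A$561,630.00 = A$146,023.80
Final settlement = outstanding balance + penalty = A$309,256.6681… + A$146,023.80 = A$455,280.47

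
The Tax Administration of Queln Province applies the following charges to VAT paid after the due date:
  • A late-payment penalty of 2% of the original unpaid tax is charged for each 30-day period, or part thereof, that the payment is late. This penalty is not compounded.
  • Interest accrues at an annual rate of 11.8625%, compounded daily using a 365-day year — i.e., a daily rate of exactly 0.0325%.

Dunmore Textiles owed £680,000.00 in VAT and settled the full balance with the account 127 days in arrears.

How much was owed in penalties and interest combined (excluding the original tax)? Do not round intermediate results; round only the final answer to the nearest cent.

Penalty periods: ⌈127/30⌉ = 5; penalty = 5 × 2% × £680,000.00 = £68,000.00
Interest: £680,000.00 × ((1 + 0.000325)^127 − 1) = £680,000.00 × 0.04213167… = £28,649.5329…
Penalties + interest = £68,000.0000 + £28,649.5329… = £96,649.53

£96,649.53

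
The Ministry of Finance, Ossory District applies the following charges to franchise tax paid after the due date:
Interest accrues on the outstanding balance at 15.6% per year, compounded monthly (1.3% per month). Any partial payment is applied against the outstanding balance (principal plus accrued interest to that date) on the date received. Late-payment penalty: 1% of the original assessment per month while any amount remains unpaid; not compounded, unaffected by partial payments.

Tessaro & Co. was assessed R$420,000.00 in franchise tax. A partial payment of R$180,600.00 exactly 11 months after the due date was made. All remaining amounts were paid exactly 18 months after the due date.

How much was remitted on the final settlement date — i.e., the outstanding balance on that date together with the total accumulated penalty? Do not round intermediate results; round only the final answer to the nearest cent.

R$407,841.36

Balance at month 11: R$420,000.0000 × (1 + 0.013)^11 = R$484,120.1836…
After R$180,600.00 payment: R$484,120.1836… − R$180,600.00 = R$303,520.1836…
Balance at month 18: R$303,520.1836… × (1 + 0.013)^7 = R$332,241.3585…
Penalty: 18 × 1% × R$420,000.00 = R$75,600.00
Final settlement = outstanding balance + penalty = R$332,241.3585… + R$75,600.00 = R$407,841.36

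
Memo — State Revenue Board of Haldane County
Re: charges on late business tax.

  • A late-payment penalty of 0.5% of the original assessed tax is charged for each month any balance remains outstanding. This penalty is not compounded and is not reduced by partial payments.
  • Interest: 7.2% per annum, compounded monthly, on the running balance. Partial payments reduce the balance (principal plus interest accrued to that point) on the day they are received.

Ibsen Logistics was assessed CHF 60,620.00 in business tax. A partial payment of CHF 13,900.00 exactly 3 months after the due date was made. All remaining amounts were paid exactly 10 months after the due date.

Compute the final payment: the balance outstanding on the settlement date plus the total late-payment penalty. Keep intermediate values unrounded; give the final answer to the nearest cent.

CHF 52,893.58

Monthly rate = 7.2% ÷ 12 = 0.6%
Balance at month 3: CHF 60,620.0000 × (1 + 0.006)^3 = CHF 61,717.7201…
After CHF 13,900.00 payment: CHF 61,717.7201… − CHF 13,900.00 = CHF 47,817.7201…
Balance at month 10: CHF 47,817.7201… × (1 + 0.006)^7 = CHF 49,862.5782…
Penalty: 10 × 0.5% × CHF 60,620.00 = CHF 3,031.00
Final settlement = outstanding balance + penalty = CHF 49,862.5782… + CHF 3,031.00 = CHF 52,893.58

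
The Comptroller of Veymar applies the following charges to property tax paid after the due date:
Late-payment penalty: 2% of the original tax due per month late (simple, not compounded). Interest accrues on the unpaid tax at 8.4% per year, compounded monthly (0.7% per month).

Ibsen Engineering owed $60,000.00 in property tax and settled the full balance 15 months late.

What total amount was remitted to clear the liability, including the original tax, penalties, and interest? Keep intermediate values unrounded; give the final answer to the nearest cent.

Late-payment penalty: 15 × 2% × $60,000.00 = $18,000.00
Interest: $60,000.00 × ((1 + 0.007)^15 − 1) = $60,000.00 × 0.1103044… = $6,618.2636…
Total = $60,000.00 + $18,000.0000 + $6,618.2636… = $84,618.26

$84,618.26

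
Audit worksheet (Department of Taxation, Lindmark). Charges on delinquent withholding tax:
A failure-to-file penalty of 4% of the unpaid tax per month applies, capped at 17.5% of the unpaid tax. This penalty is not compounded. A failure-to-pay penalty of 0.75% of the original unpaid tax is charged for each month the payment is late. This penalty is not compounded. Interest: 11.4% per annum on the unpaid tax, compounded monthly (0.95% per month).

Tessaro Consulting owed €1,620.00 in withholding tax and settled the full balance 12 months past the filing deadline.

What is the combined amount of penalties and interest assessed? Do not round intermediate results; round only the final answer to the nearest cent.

Failure-to-file: 12 × 4% × €1,620.00 = €777.60, capped at 17.5% × €1,620.00 = €283.50
Failure-to-pay penalty = 0.75% × €1,620.00 × 12 mo = €145.80
Interest: €1,620.00 × ((1 + 0.0095)^12 − 1) = €1,620.00 × 0.1201492… = €194.6417…
Penalties + interest = €429.3000 + €194.6417… = €623.94

€623.94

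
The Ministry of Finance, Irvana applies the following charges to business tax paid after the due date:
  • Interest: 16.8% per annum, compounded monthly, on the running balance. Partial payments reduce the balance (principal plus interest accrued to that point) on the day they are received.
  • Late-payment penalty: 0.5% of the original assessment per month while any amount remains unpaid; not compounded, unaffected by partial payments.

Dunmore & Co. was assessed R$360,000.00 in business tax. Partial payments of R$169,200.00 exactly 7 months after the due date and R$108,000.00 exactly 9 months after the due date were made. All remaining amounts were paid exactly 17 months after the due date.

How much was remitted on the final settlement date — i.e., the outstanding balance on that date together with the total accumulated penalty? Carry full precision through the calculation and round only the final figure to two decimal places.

R$171,439.00

Monthly rate = 16.8% ÷ 12 = 1.4%
Balance at month 7: R$360,000.0000 × (1 + 0.014)^7 = R$396,796.8225…
After R$169,200.00 payment: R$396,796.8225… − R$169,200.00 = R$227,596.8225…
Balance at month 9: R$227,596.8225… × (1 + 0.014)^2 = R$234,014.1425…
After R$108,000.00 payment: R$234,014.1425… − R$108,000.00 = R$126,014.1425…
Balance at month 17: R$126,014.1425… × (1 + 0.014)^8 = R$140,838.9986…
Penalty: 17 × 0.5% × R$360,000.00 = R$30,600.00
Final settlement = outstanding balance + penalty = R$140,838.9986… + R$30,600.00 = R$171,439.00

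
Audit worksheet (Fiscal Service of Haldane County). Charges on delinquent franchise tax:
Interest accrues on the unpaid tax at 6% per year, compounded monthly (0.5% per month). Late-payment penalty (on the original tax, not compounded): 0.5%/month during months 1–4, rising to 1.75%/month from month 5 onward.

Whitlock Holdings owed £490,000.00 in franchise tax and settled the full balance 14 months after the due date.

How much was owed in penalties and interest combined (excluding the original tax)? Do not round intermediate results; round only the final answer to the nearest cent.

Penalty, months 1–4: 4 × 0.5% × £490,000.00 = £9,800.00
Penalty, months 5–14: 10 × 1.75% × £490,000.00 = £85,750.00
Interest: £490,000.00 × ((1 + 0.005)^14 − 1) = £490,000.00 × 0.0723211… = £35,437.3546…
Penalties + interest = £95,550.0000 + £35,437.3546… = £130,987.35

£130,987.35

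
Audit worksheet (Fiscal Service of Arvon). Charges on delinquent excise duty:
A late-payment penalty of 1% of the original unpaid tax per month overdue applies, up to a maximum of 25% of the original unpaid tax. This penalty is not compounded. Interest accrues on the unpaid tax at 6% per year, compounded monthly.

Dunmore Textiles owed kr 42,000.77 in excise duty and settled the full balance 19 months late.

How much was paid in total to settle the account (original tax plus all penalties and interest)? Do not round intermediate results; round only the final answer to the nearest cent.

Penalty: 19 × 1% × kr 42,000.77 = kr 7,980.15… (below the 25% cap of kr 10,500.19…)
Interest (6%/yr ÷ 12 = 0.5%/month): kr 42,000.77 × ((1 + 0.005)^19 − 1) = kr 4,174.8171…
Total = kr 42,000.77 + kr 7,980.1463 + kr 4,174.8171… = kr 54,155.73

kr 54,155.73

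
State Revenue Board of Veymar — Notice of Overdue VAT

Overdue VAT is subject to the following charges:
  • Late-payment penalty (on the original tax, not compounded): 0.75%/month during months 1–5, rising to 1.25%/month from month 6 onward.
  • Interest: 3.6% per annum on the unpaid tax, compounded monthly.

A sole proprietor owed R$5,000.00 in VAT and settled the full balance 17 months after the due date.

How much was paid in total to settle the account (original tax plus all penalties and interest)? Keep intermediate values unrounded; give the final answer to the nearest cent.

Penalty, months 1–5: 5 × 0.75% × R$5,000.00 = R$187.50
Penalty, months 6–17: 12 × 1.25% × R$5,000.00 = R$750.00
Interest (3.6%/yr ÷ 12 = 0.3%/month): R$5,000.00 × ((1 + 0.003)^17 − 1) = R$261.2128…
Total = R$5,000.00 + R$937.5000 + R$261.2128… = R$6,198.71

R$6,198.71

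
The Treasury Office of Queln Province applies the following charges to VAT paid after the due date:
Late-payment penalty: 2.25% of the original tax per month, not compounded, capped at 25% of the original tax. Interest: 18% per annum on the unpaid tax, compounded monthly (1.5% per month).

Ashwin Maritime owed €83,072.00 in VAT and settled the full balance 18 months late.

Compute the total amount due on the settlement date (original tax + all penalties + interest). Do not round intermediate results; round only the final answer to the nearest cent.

€129,371.40

Penalty (uncapped): 18 × 2.25% × €83,072.00 = €33,644.16; cap = 25% × €83,072.00 = €20,768.00 → penalty = €20,768.00
Interest: €83,072.00 × ((1 + 0.015)^18 − 1) = €83,072.00 × 0.3073406… = €25,531.4013…
Total = €83,072.00 + €20,768.0000 + €25,531.4013… = €129,371.40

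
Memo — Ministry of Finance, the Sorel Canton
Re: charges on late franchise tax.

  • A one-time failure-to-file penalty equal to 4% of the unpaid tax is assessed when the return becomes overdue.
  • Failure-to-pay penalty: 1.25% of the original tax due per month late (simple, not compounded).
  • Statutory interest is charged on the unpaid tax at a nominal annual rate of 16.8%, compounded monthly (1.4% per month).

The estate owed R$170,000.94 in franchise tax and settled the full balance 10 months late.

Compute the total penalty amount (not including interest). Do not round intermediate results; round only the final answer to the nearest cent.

R$28,050.16

Failure-to-file penalty: 4% × R$170,000.94 = R$6,800.04…
Failure-to-pay penalty = 1.25% × R$170,000.94 × 10 mo = R$21,250.12…
Total penalty = R$6,800.04… + R$21,250.12… = R$28,050.16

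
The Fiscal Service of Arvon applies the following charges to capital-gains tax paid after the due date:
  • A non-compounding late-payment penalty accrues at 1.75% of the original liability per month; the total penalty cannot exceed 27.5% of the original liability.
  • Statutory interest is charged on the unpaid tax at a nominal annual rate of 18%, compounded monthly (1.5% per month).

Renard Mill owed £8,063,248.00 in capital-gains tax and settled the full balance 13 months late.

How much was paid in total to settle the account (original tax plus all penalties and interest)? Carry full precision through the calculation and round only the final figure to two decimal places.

£11,619,563.24

Penalty: 13 × 1.75% × £8,063,248.00 = £1,834,388.92 (below the 27.5% cap of £2,217,393.20)
Interest: £8,063,248.00 × ((1 + 0.015)^13 − 1) = £8,063,248.00 × 0.2135524… = £1,721,926.3172…
Total = £8,063,248.00 + £1,834,388.9200 + £1,721,926.3172… = £11,619,563.24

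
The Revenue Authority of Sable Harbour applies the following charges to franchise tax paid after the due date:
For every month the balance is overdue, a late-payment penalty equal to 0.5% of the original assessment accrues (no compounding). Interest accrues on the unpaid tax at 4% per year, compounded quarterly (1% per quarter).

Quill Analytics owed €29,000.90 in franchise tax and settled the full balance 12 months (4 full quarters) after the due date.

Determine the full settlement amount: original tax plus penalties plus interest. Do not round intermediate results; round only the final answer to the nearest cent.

Late-payment penalty: 12 × 0.5% × €29,000.90 = €1,740.05…
Interest: €29,000.90 × ((1 + 0.01)^4 − 1) = €29,000.90 × 0.0406040… = €1,177.5528…
Total = €29,000.90 + €1,740.0540 + €1,177.5528… = €31,918.51

€31,918.51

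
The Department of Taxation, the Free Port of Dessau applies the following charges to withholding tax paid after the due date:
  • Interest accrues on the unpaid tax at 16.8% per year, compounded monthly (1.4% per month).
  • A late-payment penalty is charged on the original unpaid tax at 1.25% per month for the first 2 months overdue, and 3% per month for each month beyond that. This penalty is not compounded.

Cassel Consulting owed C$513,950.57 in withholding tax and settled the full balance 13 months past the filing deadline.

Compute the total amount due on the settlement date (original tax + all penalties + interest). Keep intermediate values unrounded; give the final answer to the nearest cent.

C$798,217.12

Penalty, months 1–2: 2 × 1.25% × C$513,950.57 = C$12,848.76…
Penalty, months 3–13: 11 × 3% × C$513,950.57 = C$169,603.69…
Interest: C$513,950.57 × ((1 + 0.014)^13 − 1) = C$513,950.57 × 0.1981010… = C$101,814.0996…
Total = C$513,950.57 + C$182,452.4524… + C$101,814.0996… = C$798,217.12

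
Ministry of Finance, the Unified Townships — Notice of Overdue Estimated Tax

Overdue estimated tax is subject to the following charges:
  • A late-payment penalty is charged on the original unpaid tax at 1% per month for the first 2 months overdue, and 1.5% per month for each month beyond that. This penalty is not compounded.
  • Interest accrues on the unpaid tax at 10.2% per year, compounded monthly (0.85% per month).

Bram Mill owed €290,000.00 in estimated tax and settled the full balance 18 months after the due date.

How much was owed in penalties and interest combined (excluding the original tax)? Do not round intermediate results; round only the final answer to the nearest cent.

Penalty, months 1–2: 2 × 1% × €290,000.00 = €5,800.00
Penalty, months 3–18: 16 × 1.5% × €290,000.00 = €69,600.00
Interest: €290,000.00 × ((1 + 0.0085)^18 − 1) = €290,000.00 × 0.1645717… = €47,725.8036…
Penalties + interest = €75,400.0000 + €47,725.8036… = €123,125.80

€123,125.80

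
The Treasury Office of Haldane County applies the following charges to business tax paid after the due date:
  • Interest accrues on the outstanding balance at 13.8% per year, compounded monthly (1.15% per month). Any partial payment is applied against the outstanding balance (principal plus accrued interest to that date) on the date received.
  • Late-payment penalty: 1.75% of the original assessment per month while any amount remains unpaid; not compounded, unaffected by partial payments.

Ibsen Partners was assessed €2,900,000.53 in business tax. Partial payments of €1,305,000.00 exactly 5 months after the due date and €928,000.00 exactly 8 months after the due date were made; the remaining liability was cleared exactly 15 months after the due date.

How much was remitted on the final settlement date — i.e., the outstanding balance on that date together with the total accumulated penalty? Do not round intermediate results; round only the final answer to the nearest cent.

Balance at month 5: €2,900,000.5300 × (1 + 0.0115)^5 = €3,070,630.1707…
After €1,305,000.00 payment: €3,070,630.1707… − €1,305,000.00 = €1,765,630.1707…
Balance at month 8: €1,765,630.1707… × (1 + 0.0115)^3 = €1,827,247.6107…
After €928,000.00 payment: €1,827,247.6107… − €928,000.00 = €899,247.6107…
Balance at month 15: €899,247.6107… × (1 + 0.0115)^7 = €974,182.9006…
Penalty: 15 × 1.75% × €2,900,000.53 = €761,250.14…
Final settlement = outstanding balance + penalty = €974,182.9006… + €761,250.14… = €1,735,433.04

€1,735,433.04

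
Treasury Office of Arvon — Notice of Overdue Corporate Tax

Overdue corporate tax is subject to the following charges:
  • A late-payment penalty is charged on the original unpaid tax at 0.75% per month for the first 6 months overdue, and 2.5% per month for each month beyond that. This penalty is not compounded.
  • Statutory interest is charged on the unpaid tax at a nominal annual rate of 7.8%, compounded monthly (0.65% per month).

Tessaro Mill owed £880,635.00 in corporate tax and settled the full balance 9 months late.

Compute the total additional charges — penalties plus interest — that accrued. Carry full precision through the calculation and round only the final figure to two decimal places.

Penalty, months 1–6: 6 × 0.75% × £880,635.00 = £39,628.58…
Penalty, months 7–9: 3 × 2.5% × £880,635.00 = £66,047.63…
Interest: £880,635.00 × ((1 + 0.0065)^9 − 1) = £880,635.00 × 0.0600443… = £52,877.1076…
Penalties + interest = £105,676.2000 + £52,877.1076… = £158,553.31

£158,553.31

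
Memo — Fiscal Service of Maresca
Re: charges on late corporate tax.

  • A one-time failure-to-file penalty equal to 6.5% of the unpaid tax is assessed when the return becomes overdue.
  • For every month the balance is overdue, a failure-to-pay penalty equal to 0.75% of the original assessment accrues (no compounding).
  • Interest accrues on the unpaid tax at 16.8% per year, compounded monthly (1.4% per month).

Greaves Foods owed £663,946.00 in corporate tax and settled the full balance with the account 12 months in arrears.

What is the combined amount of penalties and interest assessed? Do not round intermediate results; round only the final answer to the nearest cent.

Failure-to-file penalty: 6.5% × £663,946.00 = £43,156.49
Failure-to-pay penalty = 0.75% × £663,946.00 × 12 mo = £59,755.14
Interest: £663,946.00 × ((1 + 0.014)^12 − 1) = £663,946.00 × 0.1815591… = £120,545.4574…
Penalties + interest = £102,911.6300 + £120,545.4574… = £223,457.09

£223,457.09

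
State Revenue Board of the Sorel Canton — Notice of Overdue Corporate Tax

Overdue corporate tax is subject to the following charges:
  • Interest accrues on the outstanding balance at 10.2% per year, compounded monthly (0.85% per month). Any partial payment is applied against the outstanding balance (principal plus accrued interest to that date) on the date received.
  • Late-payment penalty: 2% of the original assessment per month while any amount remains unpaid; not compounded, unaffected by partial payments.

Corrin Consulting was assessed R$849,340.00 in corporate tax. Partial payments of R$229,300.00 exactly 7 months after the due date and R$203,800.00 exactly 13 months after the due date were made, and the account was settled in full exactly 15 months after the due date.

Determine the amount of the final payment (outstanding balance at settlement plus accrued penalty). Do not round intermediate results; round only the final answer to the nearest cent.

R$766,476.08

Balance at month 7: R$849,340.0000 × (1 + 0.0085)^7 = R$901,182.8031…
After R$229,300.00 payment: R$901,182.8031… − R$229,300.00 = R$671,882.8031…
Balance at month 13: R$671,882.8031… × (1 + 0.0085)^6 = R$706,885.2843…
After R$203,800.00 payment: R$706,885.2843… − R$203,800.00 = R$503,085.2843…
Balance at month 15: R$503,085.2843… × (1 + 0.0085)^2 = R$511,674.0820…
Penalty: 15 × 2% × R$849,340.00 = R$254,802.00
Final settlement = outstanding balance + penalty = R$511,674.0820… + R$254,802.00 = R$766,476.08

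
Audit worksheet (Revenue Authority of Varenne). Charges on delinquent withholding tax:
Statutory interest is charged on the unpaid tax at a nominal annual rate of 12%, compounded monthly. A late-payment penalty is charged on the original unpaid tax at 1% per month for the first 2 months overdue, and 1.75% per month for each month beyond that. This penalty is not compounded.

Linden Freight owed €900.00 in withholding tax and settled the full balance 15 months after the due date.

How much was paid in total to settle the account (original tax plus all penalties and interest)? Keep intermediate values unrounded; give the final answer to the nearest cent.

€1,267.62

Penalty, months 1–2: 2 × 1% × €900.00 = €18.00
Penalty, months 3–15: 13 × 1.75% × €900.00 = €204.75
Interest (12%/yr ÷ 12 = 1%/month): €900.00 × ((1 + 0.01)^15 − 1) = €144.8721…
Total = €900.00 + €222.7500 + €144.8721… = €1,267.62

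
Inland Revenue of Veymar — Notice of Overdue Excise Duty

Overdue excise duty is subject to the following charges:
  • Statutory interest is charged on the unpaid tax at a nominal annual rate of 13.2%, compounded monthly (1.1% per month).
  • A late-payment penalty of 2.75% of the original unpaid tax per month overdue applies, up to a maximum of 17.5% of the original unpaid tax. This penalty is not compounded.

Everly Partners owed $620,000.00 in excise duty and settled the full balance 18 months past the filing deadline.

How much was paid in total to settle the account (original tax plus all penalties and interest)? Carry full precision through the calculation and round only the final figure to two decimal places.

$863,440.09

Penalty (uncapped): 18 × 2.75% × $620,000.00 = $306,900.00; cap = 17.5% × $620,000.00 = $108,500.00 → penalty = $108,500.00
Interest: $620,000.00 × ((1 + 0.011)^18 − 1) = $620,000.00 × 0.2176453… = $134,940.0927…
Total = $620,000.00 + $108,500.0000 + $134,940.0927… = $863,440.09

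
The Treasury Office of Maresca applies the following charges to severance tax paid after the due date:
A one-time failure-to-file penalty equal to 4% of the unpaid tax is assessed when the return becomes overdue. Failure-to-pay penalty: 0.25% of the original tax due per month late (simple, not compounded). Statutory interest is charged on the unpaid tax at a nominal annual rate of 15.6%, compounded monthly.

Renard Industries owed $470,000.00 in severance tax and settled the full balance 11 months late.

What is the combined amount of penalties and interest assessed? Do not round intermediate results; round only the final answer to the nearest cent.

$103,478.54

Failure-to-file penalty: 4% × $470,000.00 = $18,800.00
Failure-to-pay penalty = 0.25% × $470,000.00 × 11 mo = $12,925.00
Interest (15.6%/yr ÷ 12 = 1.3%/month): $470,000.00 × ((1 + 0.013)^11 − 1) = $71,753.5388…
Penalties + interest = $31,725.0000 + $71,753.5388… = $103,478.54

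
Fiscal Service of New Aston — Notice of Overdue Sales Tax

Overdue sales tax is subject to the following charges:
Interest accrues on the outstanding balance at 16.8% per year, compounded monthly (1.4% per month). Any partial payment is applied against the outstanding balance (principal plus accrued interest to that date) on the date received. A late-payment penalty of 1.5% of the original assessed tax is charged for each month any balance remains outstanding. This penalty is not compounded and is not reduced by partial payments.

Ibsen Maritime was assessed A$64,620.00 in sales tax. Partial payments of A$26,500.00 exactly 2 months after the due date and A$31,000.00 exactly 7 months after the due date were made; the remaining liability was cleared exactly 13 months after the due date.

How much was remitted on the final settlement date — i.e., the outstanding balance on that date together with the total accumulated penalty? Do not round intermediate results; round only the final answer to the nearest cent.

A$25,446.31

Balance at month 2: A$64,620.0000 × (1 + 0.014)^2 = A$66,442.0255…
After A$26,500.00 payment: A$66,442.0255… − A$26,500.00 = A$39,942.0255…
Balance at month 7: A$39,942.0255… × (1 + 0.014)^5 = A$42,817.3574…
After A$31,000.00 payment: A$42,817.3574… − A$31,000.00 = A$11,817.3574…
Balance at month 13: A$11,817.3574… × (1 + 0.014)^6 = A$12,845.4138…
Penalty: 13 × 1.5% × A$64,620.00 = A$12,600.90
Final settlement = outstanding balance + penalty = A$12,845.4138… + A$12,600.90 = A$25,446.31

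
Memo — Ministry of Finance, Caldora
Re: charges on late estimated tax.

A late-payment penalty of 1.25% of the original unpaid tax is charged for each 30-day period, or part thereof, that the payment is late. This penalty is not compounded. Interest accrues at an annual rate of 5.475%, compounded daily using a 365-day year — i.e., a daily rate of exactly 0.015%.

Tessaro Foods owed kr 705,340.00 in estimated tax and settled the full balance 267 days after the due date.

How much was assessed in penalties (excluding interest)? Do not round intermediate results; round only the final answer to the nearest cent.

kr 79,350.75

Penalty periods: ⌈267/30⌉ = 9; penalty = 9 × 1.25% × kr 705,340.00 = kr 79,350.75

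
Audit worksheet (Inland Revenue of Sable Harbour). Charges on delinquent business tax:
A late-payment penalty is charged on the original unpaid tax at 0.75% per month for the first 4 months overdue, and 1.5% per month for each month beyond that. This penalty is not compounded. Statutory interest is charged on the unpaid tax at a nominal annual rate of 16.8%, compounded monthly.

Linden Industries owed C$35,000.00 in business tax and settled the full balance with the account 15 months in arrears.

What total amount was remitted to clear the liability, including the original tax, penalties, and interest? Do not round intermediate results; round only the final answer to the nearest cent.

Penalty, months 1–4: 4 × 0.75% × C$35,000.00 = C$1,050.00
Penalty, months 5–15: 11 × 1.5% × C$35,000.00 = C$5,775.00
Interest (16.8%/yr ÷ 12 = 1.4%/month): C$35,000.00 × ((1 + 0.014)^15 − 1) = C$8,115.8914…
Total = C$35,000.00 + C$6,825.0000 + C$8,115.8914… = C$49,940.89

C$49,940.89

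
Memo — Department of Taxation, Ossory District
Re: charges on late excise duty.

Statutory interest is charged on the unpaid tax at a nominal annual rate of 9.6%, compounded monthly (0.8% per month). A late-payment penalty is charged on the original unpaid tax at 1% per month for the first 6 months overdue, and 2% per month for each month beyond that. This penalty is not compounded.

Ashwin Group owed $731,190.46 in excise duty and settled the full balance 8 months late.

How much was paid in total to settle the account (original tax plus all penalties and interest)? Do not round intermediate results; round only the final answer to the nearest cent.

Penalty, months 1–6: 6 × 1% × $731,190.46 = $43,871.43…
Penalty, months 7–8: 2 × 2% × $731,190.46 = $29,247.62…
Interest: $731,190.46 × ((1 + 0.008)^8 − 1) = $731,190.46 × 0.0658210… = $48,127.6584…
Total = $731,190.46 + $73,119.0460 + $48,127.6584… = $852,437.16

$852,437.16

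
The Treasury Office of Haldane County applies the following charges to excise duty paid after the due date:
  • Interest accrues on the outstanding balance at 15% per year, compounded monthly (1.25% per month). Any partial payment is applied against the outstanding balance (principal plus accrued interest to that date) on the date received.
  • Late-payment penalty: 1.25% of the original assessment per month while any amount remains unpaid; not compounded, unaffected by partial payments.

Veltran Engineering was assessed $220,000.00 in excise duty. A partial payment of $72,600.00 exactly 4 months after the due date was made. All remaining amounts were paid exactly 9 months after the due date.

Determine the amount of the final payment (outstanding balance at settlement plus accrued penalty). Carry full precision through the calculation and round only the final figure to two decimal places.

Balance at month 4: $220,000.0000 × (1 + 0.0125)^4 = $231,207.9741…
After $72,600.00 payment: $231,207.9741… − $72,600.00 = $158,607.9741…
Balance at month 9: $158,607.9741… × (1 + 0.0125)^5 = $168,771.9147…
Penalty: 9 × 1.25% × $220,000.00 = $24,750.00
Final settlement = outstanding balance + penalty = $168,771.9147… + $24,750.00 = $193,521.91

$193,521.91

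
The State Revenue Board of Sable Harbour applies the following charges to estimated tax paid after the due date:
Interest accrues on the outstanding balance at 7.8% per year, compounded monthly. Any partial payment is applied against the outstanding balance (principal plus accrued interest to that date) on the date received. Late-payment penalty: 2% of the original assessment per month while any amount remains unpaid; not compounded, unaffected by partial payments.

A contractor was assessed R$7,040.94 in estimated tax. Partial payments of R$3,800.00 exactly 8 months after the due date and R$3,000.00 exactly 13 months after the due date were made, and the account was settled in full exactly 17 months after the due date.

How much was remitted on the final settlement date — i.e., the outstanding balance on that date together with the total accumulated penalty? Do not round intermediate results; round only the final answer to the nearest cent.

R$3,147.75

Monthly rate = 7.8% ÷ 12 = 0.65%
Balance at month 8: R$7,040.9400 × (1 + 0.0065)^8 = R$7,415.5075…
After R$3,800.00 payment: R$7,415.5075… − R$3,800.00 = R$3,615.5075…
Balance at month 13: R$3,615.5075… × (1 + 0.0065)^5 = R$3,734.5490…
After R$3,000.00 payment: R$3,734.5490… − R$3,000.00 = R$734.5490…
Balance at month 17: R$734.5490… × (1 + 0.0065)^4 = R$753.8343…
Penalty: 17 × 2% × R$7,040.94 = R$2,393.92…
Final settlement = outstanding balance + penalty = R$753.8343… + R$2,393.92… = R$3,147.75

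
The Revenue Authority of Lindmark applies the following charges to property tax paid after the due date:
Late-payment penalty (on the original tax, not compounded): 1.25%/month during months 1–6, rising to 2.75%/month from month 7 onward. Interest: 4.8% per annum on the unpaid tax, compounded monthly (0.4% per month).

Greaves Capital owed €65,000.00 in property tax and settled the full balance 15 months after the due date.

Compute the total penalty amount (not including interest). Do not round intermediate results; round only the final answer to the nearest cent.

€20,962.50

Penalty, months 1–6: 6 × 1.25% × €65,000.00 = €4,875.00
Penalty, months 7–15: 9 × 2.75% × €65,000.00 = €16,087.50
Total penalty = €4,875.00 + €16,087.50 = €20,962.50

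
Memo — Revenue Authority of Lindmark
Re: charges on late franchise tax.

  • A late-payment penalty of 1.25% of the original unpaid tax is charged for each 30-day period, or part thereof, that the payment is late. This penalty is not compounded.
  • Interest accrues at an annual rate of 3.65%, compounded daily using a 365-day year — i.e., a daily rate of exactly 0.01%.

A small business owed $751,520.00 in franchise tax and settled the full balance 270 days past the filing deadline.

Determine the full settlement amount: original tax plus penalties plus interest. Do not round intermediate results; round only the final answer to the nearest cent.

Penalty periods: ⌈270/30⌉ = 9; penalty = 9 × 1.25% × $751,520.00 = $84,546.00
Interest: $751,520.00 × ((1 + 0.0001)^270 − 1) = $751,520.00 × 0.02736642… = $20,566.4089…
Total = $751,520.00 + $84,546.0000 + $20,566.4089… = $856,632.41

$856,632.41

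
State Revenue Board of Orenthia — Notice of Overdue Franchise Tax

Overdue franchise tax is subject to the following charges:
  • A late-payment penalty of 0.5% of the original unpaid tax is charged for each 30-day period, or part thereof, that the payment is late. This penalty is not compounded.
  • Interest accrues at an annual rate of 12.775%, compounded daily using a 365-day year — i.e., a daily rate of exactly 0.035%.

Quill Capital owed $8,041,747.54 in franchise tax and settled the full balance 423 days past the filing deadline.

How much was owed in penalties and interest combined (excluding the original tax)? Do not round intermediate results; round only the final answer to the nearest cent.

Penalty periods: ⌈423/30⌉ = 15; penalty = 15 × 0.5% × $8,041,747.54 = $603,131.07…
Interest: $8,041,747.54 × ((1 + 0.00035)^423 − 1) = $8,041,747.54 × 0.15954084… = $1,282,987.1401…
Penalties + interest = $603,131.0655 + $1,282,987.1401… = $1,886,118.21

$1,886,118.21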